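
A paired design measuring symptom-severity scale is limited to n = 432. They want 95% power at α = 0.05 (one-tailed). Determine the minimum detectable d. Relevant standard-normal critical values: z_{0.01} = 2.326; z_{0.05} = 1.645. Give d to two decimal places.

For a single sample (or paired design) of n = 432: d_min = (z_{α} + z_β)/√n.
z-sum = 1.645 + 1.645 = 3.290.
d_min = 3.290 / √432 = 3.290 / 20.785 = 0.158.

d_min ≈ 0.16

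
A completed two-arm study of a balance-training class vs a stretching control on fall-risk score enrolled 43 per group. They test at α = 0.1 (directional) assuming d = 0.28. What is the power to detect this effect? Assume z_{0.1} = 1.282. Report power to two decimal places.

For two equal groups, power = Φ(d·√(n/2) − z_{α}).
d·√(n/2) = 0.28 × √(43/2) = 0.28 × 4.637 = 1.298.
z_β = 1.298 − 1.282 = 0.016.
Power = Φ(0.016) = 0.507.

power ≈ 0.51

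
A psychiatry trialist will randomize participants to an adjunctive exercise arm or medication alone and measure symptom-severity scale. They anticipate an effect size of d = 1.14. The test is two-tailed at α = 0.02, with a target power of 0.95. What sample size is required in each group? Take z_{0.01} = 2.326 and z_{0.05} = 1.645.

n = 25 per group

For two independent groups with equal n: n = 2·((z_{α/2} + z_β) / d)².
z_{α/2} + z_β = 2.326 + 1.645 = 3.971.
n = 2 × (3.971 / 1.14)² = 2 × 3.483² = 2 × 12.13 = 24.3.
Round up to the next whole participant.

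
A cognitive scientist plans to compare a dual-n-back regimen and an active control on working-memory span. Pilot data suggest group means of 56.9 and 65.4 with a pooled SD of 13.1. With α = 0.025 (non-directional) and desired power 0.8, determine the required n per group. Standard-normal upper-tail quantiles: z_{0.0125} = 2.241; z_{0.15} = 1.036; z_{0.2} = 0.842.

Cohen's d = |M₁ − M₂| / SD_pooled = |56.9 − 65.4| / 13.1 = 8.5 / 13.1 = 0.649.
For two independent groups with equal n: n = 2·((z_{α/2} + z_β) / d)².
z_{α/2} + z_β = 2.241 + 0.842 = 3.083.
n = 2 × (3.083 / 0.649)² = 2 × 4.750² = 2 × 22.57 = 45.1.
Round up to the next whole participant.

n = 46 per group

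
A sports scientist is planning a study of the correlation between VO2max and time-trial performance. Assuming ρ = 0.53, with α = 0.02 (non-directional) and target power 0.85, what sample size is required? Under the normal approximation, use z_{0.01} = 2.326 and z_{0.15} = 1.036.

n = 36

Fisher's z: C = ½·ln((1+r)/(1−r)) = ½·ln(3.2553) = 0.5901.
n = ((z_{α/2} + z_β)/C)² + 3.
(2.326 + 1.036) / 0.5901 = 3.362 / 0.5901 = 5.697.
n = 5.697² + 3 = 32.46 + 3 = 35.5.
Round up.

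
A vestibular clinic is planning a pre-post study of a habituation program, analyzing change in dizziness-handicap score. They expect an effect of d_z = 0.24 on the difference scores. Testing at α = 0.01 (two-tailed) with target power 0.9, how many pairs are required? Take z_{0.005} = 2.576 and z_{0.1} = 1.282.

For a paired (one-sample on differences) test: n = ((z_{α/2} + z_β) / d)².
z_{α/2} + z_β = 2.576 + 1.282 = 3.858.
n = (3.858 / 0.24)² = 16.075² = 258.41.
Round up.

n = 259 pairs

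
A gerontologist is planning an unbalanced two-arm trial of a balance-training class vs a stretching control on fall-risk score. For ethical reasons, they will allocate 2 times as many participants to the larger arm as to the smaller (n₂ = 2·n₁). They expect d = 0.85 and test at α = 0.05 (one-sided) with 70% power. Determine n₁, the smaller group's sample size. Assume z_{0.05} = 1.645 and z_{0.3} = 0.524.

n₁ = 10

With allocation ratio k = n₂/n₁ = 2, Var(x̄₁−x̄₂) = σ²(1/n₁ + 1/(k·n₁)) = σ²·(k+1)/(k·n₁).
So n₁ = (1 + 1/k)·((z_{α} + z_β)/d)² = 1.500 × (2.169/0.85)².
n₁ = 1.500 × 6.51 = 9.8.
Round up: n₁ = 10, giving n₂ = 2 × 10 = 20.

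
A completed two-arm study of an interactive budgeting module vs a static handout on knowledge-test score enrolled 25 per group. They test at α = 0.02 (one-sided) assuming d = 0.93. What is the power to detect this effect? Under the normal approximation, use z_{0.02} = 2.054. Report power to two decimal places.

power ≈ 0.89

For two equal groups, power = Φ(d·√(n/2) − z_{α}).
d·√(n/2) = 0.93 × √(25/2) = 0.93 × 3.536 = 3.288.
z_β = 3.288 − 2.054 = 1.234.
Power = Φ(1.234) = 0.891.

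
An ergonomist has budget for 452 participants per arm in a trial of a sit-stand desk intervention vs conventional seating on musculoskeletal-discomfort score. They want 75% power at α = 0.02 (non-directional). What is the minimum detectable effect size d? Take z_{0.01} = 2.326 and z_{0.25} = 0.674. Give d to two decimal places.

d_min ≈ 0.20

For two independent groups of n = 452 each: d_min = (z_{α/2} + z_β)·√(2/n).
z-sum = 2.326 + 0.674 = 3.000.
d_min = 3.000 × √(2/452) = 3.000 × 0.0665 = 0.200.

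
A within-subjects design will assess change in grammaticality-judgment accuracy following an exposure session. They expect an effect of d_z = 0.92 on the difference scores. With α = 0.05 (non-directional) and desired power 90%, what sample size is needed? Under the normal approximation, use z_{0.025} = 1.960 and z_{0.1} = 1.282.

n = 13 pairs

For a paired (one-sample on differences) test: n = ((z_{α/2} + z_β) / d)².
z_{α/2} + z_β = 1.960 + 1.282 = 3.242.
n = (3.242 / 0.92)² = 3.524² = 12.42.
Round up.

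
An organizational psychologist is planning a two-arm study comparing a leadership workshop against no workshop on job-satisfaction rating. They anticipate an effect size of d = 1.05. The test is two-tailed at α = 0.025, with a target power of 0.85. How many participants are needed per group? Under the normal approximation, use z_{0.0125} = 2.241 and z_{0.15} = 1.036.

For two independent groups with equal n: n = 2·((z_{α/2} + z_β) / d)².
z_{α/2} + z_β = 2.241 + 1.036 = 3.277.
n = 2 × (3.277 / 1.05)² = 2 × 3.121² = 2 × 9.74 = 19.5.
Round up to the next whole participant.

n = 20 per group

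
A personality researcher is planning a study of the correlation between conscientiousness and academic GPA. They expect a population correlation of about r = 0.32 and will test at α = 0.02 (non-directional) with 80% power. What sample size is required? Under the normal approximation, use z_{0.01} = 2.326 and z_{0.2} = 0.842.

n = 95

Fisher's z: C = ½·ln((1+r)/(1−r)) = ½·ln(1.9412) = 0.3316.
n = ((z_{α/2} + z_β)/C)² + 3.
(2.326 + 0.842) / 0.3316 = 3.168 / 0.3316 = 9.554.
n = 9.554² + 3 = 91.27 + 3 = 94.3.
Round up.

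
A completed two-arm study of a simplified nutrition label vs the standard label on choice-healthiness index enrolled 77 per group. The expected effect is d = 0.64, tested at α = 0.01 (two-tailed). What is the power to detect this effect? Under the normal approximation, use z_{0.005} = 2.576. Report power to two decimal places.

power ≈ 0.92

For two equal groups, power = Φ(d·√(n/2) − z_{α/2}).
d·√(n/2) = 0.64 × √(77/2) = 0.64 × 6.205 = 3.971.
z_β = 3.971 − 2.576 = 1.395.
Power = Φ(1.395) = 0.919.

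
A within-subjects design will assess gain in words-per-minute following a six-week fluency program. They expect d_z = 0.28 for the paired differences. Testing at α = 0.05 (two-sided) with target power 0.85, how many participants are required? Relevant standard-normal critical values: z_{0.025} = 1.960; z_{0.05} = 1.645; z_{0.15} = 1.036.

For a paired (one-sample on differences) test: n = ((z_{α/2} + z_β) / d)².
z_{α/2} + z_β = 1.960 + 1.036 = 2.996.
n = (2.996 / 0.28)² = 10.700² = 114.49.
Round up.

n = 115 pairs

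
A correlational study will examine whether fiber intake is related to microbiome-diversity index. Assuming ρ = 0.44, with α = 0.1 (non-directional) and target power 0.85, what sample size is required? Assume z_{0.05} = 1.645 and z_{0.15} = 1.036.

n = 36

Fisher's z: C = ½·ln((1+r)/(1−r)) = ½·ln(2.5714) = 0.4722.
n = ((z_{α/2} + z_β)/C)² + 3.
(1.645 + 1.036) / 0.4722 = 2.681 / 0.4722 = 5.678.
n = 5.678² + 3 = 32.24 + 3 = 35.2.
Round up.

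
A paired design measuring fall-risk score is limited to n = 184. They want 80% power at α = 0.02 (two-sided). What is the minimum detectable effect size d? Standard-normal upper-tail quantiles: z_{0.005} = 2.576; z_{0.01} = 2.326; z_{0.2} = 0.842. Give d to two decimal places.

d_min ≈ 0.23

For a single sample (or paired design) of n = 184: d_min = (z_{α/2} + z_β)/√n.
z-sum = 2.326 + 0.842 = 3.168.
d_min = 3.168 / √184 = 3.168 / 13.565 = 0.234.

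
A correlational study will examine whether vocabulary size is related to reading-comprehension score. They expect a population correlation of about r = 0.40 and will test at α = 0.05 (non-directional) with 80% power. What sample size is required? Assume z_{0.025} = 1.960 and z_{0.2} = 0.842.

Fisher's z: C = ½·ln((1+r)/(1−r)) = ½·ln(2.3333) = 0.4236.
n = ((z_{α/2} + z_β)/C)² + 3.
(1.960 + 0.842) / 0.4236 = 2.802 / 0.4236 = 6.615.
n = 6.615² + 3 = 43.75 + 3 = 46.8.
Round up.

n = 47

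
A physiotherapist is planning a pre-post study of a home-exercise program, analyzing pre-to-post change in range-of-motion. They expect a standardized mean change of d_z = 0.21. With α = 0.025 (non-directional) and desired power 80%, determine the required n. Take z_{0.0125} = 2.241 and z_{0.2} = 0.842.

For a paired (one-sample on differences) test: n = ((z_{α/2} + z_β) / d)².
z_{α/2} + z_β = 2.241 + 0.842 = 3.083.
n = (3.083 / 0.21)² = 14.681² = 215.53.
Round up.

n = 216 pairs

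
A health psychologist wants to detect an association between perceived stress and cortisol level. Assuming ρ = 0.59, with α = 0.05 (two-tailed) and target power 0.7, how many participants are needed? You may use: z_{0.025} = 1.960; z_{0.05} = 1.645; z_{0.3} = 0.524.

n = 17

Fisher's z: C = ½·ln((1+r)/(1−r)) = ½·ln(3.8780) = 0.6777.
n = ((z_{α/2} + z_β)/C)² + 3.
(1.960 + 0.524) / 0.6777 = 2.484 / 0.6777 = 3.665.
n = 3.665² + 3 = 13.43 + 3 = 16.4.
Round up.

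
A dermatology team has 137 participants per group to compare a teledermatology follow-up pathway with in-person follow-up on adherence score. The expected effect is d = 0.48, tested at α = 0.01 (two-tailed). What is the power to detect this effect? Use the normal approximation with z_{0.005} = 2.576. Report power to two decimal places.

For two equal groups, power = Φ(d·√(n/2) − z_{α/2}).
d·√(n/2) = 0.48 × √(137/2) = 0.48 × 8.276 = 3.973.
z_β = 3.973 − 2.576 = 1.397.
Power = Φ(1.397) = 0.919.

power ≈ 0.92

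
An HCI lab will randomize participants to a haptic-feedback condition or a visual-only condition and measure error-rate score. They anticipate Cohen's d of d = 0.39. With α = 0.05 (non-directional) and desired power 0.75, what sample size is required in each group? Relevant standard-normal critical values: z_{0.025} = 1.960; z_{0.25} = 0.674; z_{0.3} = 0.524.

n = 92 per group

For two independent groups with equal n: n = 2·((z_{α/2} + z_β) / d)².
z_{α/2} + z_β = 1.960 + 0.674 = 2.634.
n = 2 × (2.634 / 0.39)² = 2 × 6.754² = 2 × 45.61 = 91.2.
Round up to the next whole participant.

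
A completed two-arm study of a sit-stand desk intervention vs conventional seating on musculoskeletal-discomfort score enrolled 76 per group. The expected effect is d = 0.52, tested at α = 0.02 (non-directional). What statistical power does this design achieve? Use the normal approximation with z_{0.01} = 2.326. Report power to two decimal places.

power ≈ 0.81

For two equal groups, power = Φ(d·√(n/2) − z_{α/2}).
d·√(n/2) = 0.52 × √(76/2) = 0.52 × 6.164 = 3.205.
z_β = 3.205 − 2.326 = 0.879.
Power = Φ(0.879) = 0.810.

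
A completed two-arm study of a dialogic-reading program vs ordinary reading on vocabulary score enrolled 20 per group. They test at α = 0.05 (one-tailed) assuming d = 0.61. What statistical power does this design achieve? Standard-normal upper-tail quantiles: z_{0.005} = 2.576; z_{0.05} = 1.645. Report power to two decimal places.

power ≈ 0.61

For two equal groups, power = Φ(d·√(n/2) − z_{α}).
d·√(n/2) = 0.61 × √(20/2) = 0.61 × 3.162 = 1.929.
z_β = 1.929 − 1.645 = 0.284.
Power = Φ(0.284) = 0.612.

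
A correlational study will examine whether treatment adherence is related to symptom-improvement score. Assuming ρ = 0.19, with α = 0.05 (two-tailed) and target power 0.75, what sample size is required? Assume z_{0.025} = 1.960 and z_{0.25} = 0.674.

Fisher's z: C = ½·ln((1+r)/(1−r)) = ½·ln(1.4691) = 0.1923.
n = ((z_{α/2} + z_β)/C)² + 3.
(1.960 + 0.674) / 0.1923 = 2.634 / 0.1923 = 13.697.
n = 13.697² + 3 = 187.62 + 3 = 190.6.
Round up.

n = 191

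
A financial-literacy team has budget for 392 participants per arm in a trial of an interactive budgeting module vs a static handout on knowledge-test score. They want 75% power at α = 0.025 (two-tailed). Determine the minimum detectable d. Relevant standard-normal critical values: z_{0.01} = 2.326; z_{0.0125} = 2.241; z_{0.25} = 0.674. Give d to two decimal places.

For two independent groups of n = 392 each: d_min = (z_{α/2} + z_β)·√(2/n).
z-sum = 2.241 + 0.674 = 2.915.
d_min = 2.915 × √(2/392) = 2.915 × 0.0714 = 0.208.

d_min ≈ 0.21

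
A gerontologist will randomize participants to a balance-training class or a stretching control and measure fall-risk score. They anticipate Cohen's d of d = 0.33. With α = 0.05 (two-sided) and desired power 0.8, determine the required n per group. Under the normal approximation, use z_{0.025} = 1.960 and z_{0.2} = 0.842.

n = 145 per group

For two independent groups with equal n: n = 2·((z_{α/2} + z_β) / d)².
z_{α/2} + z_β = 1.960 + 0.842 = 2.802.
n = 2 × (2.802 / 0.33)² = 2 × 8.491² = 2 × 72.10 = 144.2.
Round up to the next whole participant.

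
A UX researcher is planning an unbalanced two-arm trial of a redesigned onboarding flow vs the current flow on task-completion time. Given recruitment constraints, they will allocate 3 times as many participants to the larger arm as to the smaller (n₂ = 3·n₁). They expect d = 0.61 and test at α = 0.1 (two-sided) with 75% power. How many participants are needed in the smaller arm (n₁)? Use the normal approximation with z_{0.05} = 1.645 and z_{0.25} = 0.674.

With allocation ratio k = n₂/n₁ = 3, Var(x̄₁−x̄₂) = σ²(1/n₁ + 1/(k·n₁)) = σ²·(k+1)/(k·n₁).
So n₁ = (1 + 1/k)·((z_{α/2} + z_β)/d)² = 1.333 × (2.319/0.61)².
n₁ = 1.333 × 14.45 = 19.3.
Round up: n₁ = 20, giving n₂ = 3 × 20 = 60.

n₁ = 20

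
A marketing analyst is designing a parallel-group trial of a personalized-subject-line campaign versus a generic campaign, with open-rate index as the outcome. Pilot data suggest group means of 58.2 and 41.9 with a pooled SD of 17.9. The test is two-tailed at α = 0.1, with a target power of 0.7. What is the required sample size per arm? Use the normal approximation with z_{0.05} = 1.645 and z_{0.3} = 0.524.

n = 12 per group

Cohen's d = |M₁ − M₂| / SD_pooled = |58.2 − 41.9| / 17.9 = 16.3 / 17.9 = 0.911.
For two independent groups with equal n: n = 2·((z_{α/2} + z_β) / d)².
z_{α/2} + z_β = 1.645 + 0.524 = 2.169.
n = 2 × (2.169 / 0.911)² = 2 × 2.381² = 2 × 5.67 = 11.3.
Round up to the next whole participant.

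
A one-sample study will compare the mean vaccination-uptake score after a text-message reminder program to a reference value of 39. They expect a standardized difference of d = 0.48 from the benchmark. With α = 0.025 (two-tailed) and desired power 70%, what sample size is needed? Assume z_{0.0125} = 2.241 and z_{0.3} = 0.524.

For a one-sample test: n = ((z_{α/2} + z_β) / d)².
z_{α/2} + z_β = 2.241 + 0.524 = 2.765.
n = (2.765 / 0.48)² = 5.760² = 33.18.
Round up.

n = 34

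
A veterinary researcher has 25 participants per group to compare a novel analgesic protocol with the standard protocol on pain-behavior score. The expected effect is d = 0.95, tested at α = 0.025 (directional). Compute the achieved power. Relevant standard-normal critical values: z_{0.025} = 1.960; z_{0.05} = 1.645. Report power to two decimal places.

For two equal groups, power = Φ(d·√(n/2) − z_{α}).
d·√(n/2) = 0.95 × √(25/2) = 0.95 × 3.536 = 3.359.
z_β = 3.359 − 1.960 = 1.399.
Power = Φ(1.399) = 0.919.

power ≈ 0.92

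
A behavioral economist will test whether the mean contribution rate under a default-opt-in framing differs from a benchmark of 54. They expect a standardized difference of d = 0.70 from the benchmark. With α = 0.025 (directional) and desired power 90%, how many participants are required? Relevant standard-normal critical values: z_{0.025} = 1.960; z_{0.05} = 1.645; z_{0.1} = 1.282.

For a one-sample test: n = ((z_{α} + z_β) / d)².
z_{α} + z_β = 1.960 + 1.282 = 3.242.
n = (3.242 / 0.70)² = 4.631² = 21.45.
Round up.

n = 22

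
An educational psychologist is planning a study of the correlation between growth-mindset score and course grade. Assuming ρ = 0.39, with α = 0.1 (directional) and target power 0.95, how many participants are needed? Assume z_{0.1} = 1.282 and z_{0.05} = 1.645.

n = 54

Fisher's z: C = ½·ln((1+r)/(1−r)) = ½·ln(2.2787) = 0.4118.
n = ((z_{α} + z_β)/C)² + 3.
(1.282 + 1.645) / 0.4118 = 2.927 / 0.4118 = 7.108.
n = 7.108² + 3 = 50.52 + 3 = 53.5.
Round up.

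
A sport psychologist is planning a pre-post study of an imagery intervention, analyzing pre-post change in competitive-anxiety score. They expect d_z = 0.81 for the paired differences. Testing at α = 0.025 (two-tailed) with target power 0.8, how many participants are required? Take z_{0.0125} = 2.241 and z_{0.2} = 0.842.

n = 15 pairs

For a paired (one-sample on differences) test: n = ((z_{α/2} + z_β) / d)².
z_{α/2} + z_β = 2.241 + 0.842 = 3.083.
n = (3.083 / 0.81)² = 3.806² = 14.49.
Round up.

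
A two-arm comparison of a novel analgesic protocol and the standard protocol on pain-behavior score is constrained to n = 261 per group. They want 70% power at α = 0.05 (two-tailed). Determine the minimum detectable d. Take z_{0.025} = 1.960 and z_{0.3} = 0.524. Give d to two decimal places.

For two independent groups of n = 261 each: d_min = (z_{α/2} + z_β)·√(2/n).
z-sum = 1.960 + 0.524 = 2.484.
d_min = 2.484 × √(2/261) = 2.484 × 0.0875 = 0.217.

d_min ≈ 0.22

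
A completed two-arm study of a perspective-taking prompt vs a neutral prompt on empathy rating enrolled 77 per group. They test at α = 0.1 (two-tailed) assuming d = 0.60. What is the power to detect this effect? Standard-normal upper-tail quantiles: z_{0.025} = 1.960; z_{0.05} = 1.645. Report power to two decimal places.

power ≈ 0.98

For two equal groups, power = Φ(d·√(n/2) − z_{α/2}).
d·√(n/2) = 0.60 × √(77/2) = 0.60 × 6.205 = 3.723.
z_β = 3.723 − 1.645 = 2.078.
Power = Φ(2.078) = 0.981.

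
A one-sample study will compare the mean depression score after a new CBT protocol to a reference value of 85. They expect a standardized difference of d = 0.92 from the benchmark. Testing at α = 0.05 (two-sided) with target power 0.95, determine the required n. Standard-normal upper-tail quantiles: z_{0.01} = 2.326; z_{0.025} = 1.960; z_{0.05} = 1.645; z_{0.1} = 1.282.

n = 16

For a one-sample test: n = ((z_{α/2} + z_β) / d)².
z_{α/2} + z_β = 1.960 + 1.645 = 3.605.
n = (3.605 / 0.92)² = 3.918² = 15.35.
Round up.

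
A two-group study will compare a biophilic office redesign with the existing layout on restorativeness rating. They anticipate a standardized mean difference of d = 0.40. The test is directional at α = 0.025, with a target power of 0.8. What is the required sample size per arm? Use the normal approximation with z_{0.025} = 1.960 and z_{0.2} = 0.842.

For two independent groups with equal n: n = 2·((z_{α} + z_β) / d)².
z_{α} + z_β = 1.960 + 0.842 = 2.802.
n = 2 × (2.802 / 0.40)² = 2 × 7.005² = 2 × 49.07 = 98.1.
Round up to the next whole participant.

n = 99 per group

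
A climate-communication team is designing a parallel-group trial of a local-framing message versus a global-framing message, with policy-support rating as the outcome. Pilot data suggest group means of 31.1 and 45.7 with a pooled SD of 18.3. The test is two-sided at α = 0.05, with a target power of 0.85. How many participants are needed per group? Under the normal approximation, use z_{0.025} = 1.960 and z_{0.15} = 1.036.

Cohen's d = |M₁ − M₂| / SD_pooled = |31.1 − 45.7| / 18.3 = 14.6 / 18.3 = 0.798.
For two independent groups with equal n: n = 2·((z_{α/2} + z_β) / d)².
z_{α/2} + z_β = 1.960 + 1.036 = 2.996.
n = 2 × (2.996 / 0.798)² = 2 × 3.754² = 2 × 14.10 = 28.2.
Round up to the next whole participant.

n = 29 per group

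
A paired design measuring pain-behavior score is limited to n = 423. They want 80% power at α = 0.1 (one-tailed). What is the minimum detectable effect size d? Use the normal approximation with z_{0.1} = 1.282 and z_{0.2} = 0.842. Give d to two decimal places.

For a single sample (or paired design) of n = 423: d_min = (z_{α} + z_β)/√n.
z-sum = 1.282 + 0.842 = 2.124.
d_min = 2.124 / √423 = 2.124 / 20.567 = 0.103.

d_min ≈ 0.10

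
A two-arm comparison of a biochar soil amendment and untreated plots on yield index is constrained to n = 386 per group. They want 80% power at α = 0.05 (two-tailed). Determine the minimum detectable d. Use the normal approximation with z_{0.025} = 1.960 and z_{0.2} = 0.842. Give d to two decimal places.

d_min ≈ 0.20

For two independent groups of n = 386 each: d_min = (z_{α/2} + z_β)·√(2/n).
z-sum = 1.960 + 0.842 = 2.802.
d_min = 2.802 × √(2/386) = 2.802 × 0.0720 = 0.202.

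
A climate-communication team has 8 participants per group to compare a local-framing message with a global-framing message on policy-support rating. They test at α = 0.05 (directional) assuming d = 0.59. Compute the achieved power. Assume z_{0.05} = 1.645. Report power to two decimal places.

For two equal groups, power = Φ(d·√(n/2) − z_{α}).
d·√(n/2) = 0.59 × √(8/2) = 0.59 × 2.000 = 1.180.
z_β = 1.180 − 1.645 = -0.465.
Power = Φ(-0.465) = 0.321.

power ≈ 0.32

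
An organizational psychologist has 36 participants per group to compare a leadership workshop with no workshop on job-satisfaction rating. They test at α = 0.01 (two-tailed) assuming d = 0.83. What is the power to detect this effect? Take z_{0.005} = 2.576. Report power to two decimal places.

power ≈ 0.83

For two equal groups, power = Φ(d·√(n/2) − z_{α/2}).
d·√(n/2) = 0.83 × √(36/2) = 0.83 × 4.243 = 3.521.
z_β = 3.521 − 2.576 = 0.945.
Power = Φ(0.945) = 0.828.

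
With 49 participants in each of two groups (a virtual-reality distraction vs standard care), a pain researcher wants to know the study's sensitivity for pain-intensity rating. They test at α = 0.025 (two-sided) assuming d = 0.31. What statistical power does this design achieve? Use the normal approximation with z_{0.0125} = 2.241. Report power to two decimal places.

power ≈ 0.24

For two equal groups, power = Φ(d·√(n/2) − z_{α/2}).
d·√(n/2) = 0.31 × √(49/2) = 0.31 × 4.950 = 1.534.
z_β = 1.534 − 2.241 = -0.707.
Power = Φ(-0.707) = 0.240.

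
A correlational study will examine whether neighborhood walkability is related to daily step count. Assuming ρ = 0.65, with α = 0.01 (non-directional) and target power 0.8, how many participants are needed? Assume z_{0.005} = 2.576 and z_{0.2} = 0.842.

Fisher's z: C = ½·ln((1+r)/(1−r)) = ½·ln(4.7143) = 0.7753.
n = ((z_{α/2} + z_β)/C)² + 3.
(2.576 + 0.842) / 0.7753 = 3.418 / 0.7753 = 4.409.
n = 4.409² + 3 = 19.44 + 3 = 22.4.
Round up.

n = 23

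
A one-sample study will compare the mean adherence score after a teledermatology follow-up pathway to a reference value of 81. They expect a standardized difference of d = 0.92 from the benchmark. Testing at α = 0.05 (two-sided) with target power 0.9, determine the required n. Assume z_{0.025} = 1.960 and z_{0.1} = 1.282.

n = 13

For a one-sample test: n = ((z_{α/2} + z_β) / d)².
z_{α/2} + z_β = 1.960 + 1.282 = 3.242.
n = (3.242 / 0.92)² = 3.524² = 12.42.
Round up.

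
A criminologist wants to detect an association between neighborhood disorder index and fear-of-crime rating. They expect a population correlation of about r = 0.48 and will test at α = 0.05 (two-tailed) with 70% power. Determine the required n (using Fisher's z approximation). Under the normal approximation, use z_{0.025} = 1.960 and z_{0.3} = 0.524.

n = 26

Fisher's z: C = ½·ln((1+r)/(1−r)) = ½·ln(2.8462) = 0.5230.
n = ((z_{α/2} + z_β)/C)² + 3.
(1.960 + 0.524) / 0.5230 = 2.484 / 0.5230 = 4.750.
n = 4.750² + 3 = 22.56 + 3 = 25.6.
Round up.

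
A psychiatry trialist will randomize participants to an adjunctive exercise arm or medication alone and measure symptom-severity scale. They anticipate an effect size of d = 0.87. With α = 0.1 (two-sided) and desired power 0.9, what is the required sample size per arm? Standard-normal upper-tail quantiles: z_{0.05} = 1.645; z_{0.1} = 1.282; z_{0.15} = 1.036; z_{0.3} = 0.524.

For two independent groups with equal n: n = 2·((z_{α/2} + z_β) / d)².
z_{α/2} + z_β = 1.645 + 1.282 = 2.927.
n = 2 × (2.927 / 0.87)² = 2 × 3.364² = 2 × 11.32 = 22.6.
Round up to the next whole participant.

n = 23 per group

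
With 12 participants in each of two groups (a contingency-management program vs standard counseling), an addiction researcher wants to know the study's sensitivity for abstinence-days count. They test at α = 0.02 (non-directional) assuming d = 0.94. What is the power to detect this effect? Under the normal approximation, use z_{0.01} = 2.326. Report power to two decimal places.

For two equal groups, power = Φ(d·√(n/2) − z_{α/2}).
d·√(n/2) = 0.94 × √(12/2) = 0.94 × 2.449 = 2.303.
z_β = 2.303 − 2.326 = -0.023.
Power = Φ(-0.023) = 0.491.

power ≈ 0.49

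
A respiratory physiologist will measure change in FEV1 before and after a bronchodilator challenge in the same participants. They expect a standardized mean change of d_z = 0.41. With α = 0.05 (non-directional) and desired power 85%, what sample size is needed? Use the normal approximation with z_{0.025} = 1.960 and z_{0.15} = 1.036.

For a paired (one-sample on differences) test: n = ((z_{α/2} + z_β) / d)².
z_{α/2} + z_β = 1.960 + 1.036 = 2.996.
n = (2.996 / 0.41)² = 7.307² = 53.40.
Round up.

n = 54 pairs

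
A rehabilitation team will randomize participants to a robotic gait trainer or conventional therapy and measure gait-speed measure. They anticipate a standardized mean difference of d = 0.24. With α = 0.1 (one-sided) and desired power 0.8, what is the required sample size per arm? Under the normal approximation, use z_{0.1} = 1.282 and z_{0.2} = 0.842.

For two independent groups with equal n: n = 2·((z_{α} + z_β) / d)².
z_{α} + z_β = 1.282 + 0.842 = 2.124.
n = 2 × (2.124 / 0.24)² = 2 × 8.850² = 2 × 78.32 = 156.6.
Round up to the next whole participant.

n = 157 per group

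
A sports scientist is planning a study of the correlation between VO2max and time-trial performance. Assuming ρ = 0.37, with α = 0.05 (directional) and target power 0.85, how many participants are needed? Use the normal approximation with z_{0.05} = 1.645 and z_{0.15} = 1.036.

n = 51

Fisher's z: C = ½·ln((1+r)/(1−r)) = ½·ln(2.1746) = 0.3884.
n = ((z_{α} + z_β)/C)² + 3.
(1.645 + 1.036) / 0.3884 = 2.681 / 0.3884 = 6.903.
n = 6.903² + 3 = 47.65 + 3 = 50.6.
Round up.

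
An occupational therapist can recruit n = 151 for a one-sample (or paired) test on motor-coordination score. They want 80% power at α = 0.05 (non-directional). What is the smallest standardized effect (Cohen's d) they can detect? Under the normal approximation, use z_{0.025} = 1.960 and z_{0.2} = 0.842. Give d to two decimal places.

d_min ≈ 0.23

For a single sample (or paired design) of n = 151: d_min = (z_{α/2} + z_β)/√n.
z-sum = 1.960 + 0.842 = 2.802.
d_min = 2.802 / √151 = 2.802 / 12.288 = 0.228.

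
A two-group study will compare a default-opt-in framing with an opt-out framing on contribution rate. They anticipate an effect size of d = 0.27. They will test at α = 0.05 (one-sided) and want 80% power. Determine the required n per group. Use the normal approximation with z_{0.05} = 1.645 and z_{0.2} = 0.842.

n = 170 per group

For two independent groups with equal n: n = 2·((z_{α} + z_β) / d)².
z_{α} + z_β = 1.645 + 0.842 = 2.487.
n = 2 × (2.487 / 0.27)² = 2 × 9.211² = 2 × 84.84 = 169.7.
Round up to the next whole participant.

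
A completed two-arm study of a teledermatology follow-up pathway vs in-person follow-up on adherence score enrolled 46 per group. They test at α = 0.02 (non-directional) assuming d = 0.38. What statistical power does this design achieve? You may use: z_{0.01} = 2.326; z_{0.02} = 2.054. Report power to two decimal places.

For two equal groups, power = Φ(d·√(n/2) − z_{α/2}).
d·√(n/2) = 0.38 × √(46/2) = 0.38 × 4.796 = 1.822.
z_β = 1.822 − 2.326 = -0.504.
Power = Φ(-0.504) = 0.307.

power ≈ 0.31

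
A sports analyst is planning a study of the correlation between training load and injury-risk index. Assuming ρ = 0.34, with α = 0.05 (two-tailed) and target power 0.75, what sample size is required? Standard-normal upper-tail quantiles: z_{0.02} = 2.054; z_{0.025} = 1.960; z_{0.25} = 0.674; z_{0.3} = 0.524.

n = 59

Fisher's z: C = ½·ln((1+r)/(1−r)) = ½·ln(2.0303) = 0.3541.
n = ((z_{α/2} + z_β)/C)² + 3.
(1.960 + 0.674) / 0.3541 = 2.634 / 0.3541 = 7.439.
n = 7.439² + 3 = 55.33 + 3 = 58.3.
Round up.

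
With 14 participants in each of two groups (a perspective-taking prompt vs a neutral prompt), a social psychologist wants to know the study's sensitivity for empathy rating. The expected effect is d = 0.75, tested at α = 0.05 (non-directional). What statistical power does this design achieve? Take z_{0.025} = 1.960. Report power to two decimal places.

power ≈ 0.51

For two equal groups, power = Φ(d·√(n/2) − z_{α/2}).
d·√(n/2) = 0.75 × √(14/2) = 0.75 × 2.646 = 1.984.
z_β = 1.984 − 1.960 = 0.024.
Power = Φ(0.024) = 0.510.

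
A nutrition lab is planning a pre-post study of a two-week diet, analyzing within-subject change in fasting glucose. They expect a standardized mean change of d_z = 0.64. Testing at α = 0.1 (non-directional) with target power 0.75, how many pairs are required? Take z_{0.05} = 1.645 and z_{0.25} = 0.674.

n = 14 pairs

For a paired (one-sample on differences) test: n = ((z_{α/2} + z_β) / d)².
z_{α/2} + z_β = 1.645 + 0.674 = 2.319.
n = (2.319 / 0.64)² = 3.623² = 13.13.
Round up.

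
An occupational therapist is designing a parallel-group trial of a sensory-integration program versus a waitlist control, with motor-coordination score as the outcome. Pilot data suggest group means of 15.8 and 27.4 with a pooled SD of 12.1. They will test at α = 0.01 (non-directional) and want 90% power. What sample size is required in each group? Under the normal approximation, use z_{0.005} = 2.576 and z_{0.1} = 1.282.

n = 33 per group

Cohen's d = |M₁ − M₂| / SD_pooled = |15.8 − 27.4| / 12.1 = 11.6 / 12.1 = 0.959.
For two independent groups with equal n: n = 2·((z_{α/2} + z_β) / d)².
z_{α/2} + z_β = 2.576 + 1.282 = 3.858.
n = 2 × (3.858 / 0.959)² = 2 × 4.023² = 2 × 16.18 = 32.4.
Round up to the next whole participant.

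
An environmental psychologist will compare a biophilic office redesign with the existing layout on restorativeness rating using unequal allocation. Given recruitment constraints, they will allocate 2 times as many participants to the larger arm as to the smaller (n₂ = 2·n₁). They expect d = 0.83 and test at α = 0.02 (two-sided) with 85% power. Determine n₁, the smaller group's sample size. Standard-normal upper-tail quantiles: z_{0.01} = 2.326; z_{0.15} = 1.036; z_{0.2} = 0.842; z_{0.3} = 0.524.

n₁ = 25

With allocation ratio k = n₂/n₁ = 2, Var(x̄₁−x̄₂) = σ²(1/n₁ + 1/(k·n₁)) = σ²·(k+1)/(k·n₁).
So n₁ = (1 + 1/k)·((z_{α/2} + z_β)/d)² = 1.500 × (3.362/0.83)².
n₁ = 1.500 × 16.41 = 24.6.
Round up: n₁ = 25, giving n₂ = 2 × 25 = 50.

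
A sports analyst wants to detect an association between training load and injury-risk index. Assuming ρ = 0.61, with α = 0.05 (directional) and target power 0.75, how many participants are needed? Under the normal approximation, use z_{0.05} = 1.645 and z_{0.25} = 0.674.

Fisher's z: C = ½·ln((1+r)/(1−r)) = ½·ln(4.1282) = 0.7089.
n = ((z_{α} + z_β)/C)² + 3.
(1.645 + 0.674) / 0.7089 = 2.319 / 0.7089 = 3.271.
n = 3.271² + 3 = 10.70 + 3 = 13.7.
Round up.

n = 14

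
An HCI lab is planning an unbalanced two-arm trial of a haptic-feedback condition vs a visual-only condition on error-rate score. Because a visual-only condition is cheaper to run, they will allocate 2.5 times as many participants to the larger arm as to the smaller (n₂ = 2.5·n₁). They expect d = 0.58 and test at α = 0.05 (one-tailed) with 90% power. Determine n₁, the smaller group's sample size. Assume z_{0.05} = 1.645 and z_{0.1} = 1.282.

With allocation ratio k = n₂/n₁ = 2.5, Var(x̄₁−x̄₂) = σ²(1/n₁ + 1/(k·n₁)) = σ²·(k+1)/(k·n₁).
So n₁ = (1 + 1/k)·((z_{α} + z_β)/d)² = 1.400 × (2.927/0.58)².
n₁ = 1.400 × 25.47 = 35.7.
Round up: n₁ = 36, giving n₂ = 2.5 × 36 = 90.

n₁ = 36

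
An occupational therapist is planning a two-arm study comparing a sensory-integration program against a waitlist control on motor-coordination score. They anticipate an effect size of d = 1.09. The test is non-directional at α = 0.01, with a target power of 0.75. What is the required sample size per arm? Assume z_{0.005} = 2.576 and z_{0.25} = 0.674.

n = 18 per group

For two independent groups with equal n: n = 2·((z_{α/2} + z_β) / d)².
z_{α/2} + z_β = 2.576 + 0.674 = 3.250.
n = 2 × (3.250 / 1.09)² = 2 × 2.982² = 2 × 8.89 = 17.8.
Round up to the next whole participant.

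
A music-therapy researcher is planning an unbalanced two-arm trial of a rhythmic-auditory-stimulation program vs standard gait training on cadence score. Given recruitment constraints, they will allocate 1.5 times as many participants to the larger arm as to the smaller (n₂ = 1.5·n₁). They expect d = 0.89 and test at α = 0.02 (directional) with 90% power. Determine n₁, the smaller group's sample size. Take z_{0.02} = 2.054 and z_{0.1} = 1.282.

With allocation ratio k = n₂/n₁ = 1.5, Var(x̄₁−x̄₂) = σ²(1/n₁ + 1/(k·n₁)) = σ²·(k+1)/(k·n₁).
So n₁ = (1 + 1/k)·((z_{α} + z_β)/d)² = 1.667 × (3.336/0.89)².
n₁ = 1.667 × 14.05 = 23.4.
Round up: n₁ = 24, giving n₂ = 1.5 × 24 = 36.

n₁ = 24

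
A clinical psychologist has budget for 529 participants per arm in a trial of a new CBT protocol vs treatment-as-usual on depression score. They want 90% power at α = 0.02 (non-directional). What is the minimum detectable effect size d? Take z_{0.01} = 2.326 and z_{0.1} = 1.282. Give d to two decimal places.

For two independent groups of n = 529 each: d_min = (z_{α/2} + z_β)·√(2/n).
z-sum = 2.326 + 1.282 = 3.608.
d_min = 3.608 × √(2/529) = 3.608 × 0.0615 = 0.222.

d_min ≈ 0.22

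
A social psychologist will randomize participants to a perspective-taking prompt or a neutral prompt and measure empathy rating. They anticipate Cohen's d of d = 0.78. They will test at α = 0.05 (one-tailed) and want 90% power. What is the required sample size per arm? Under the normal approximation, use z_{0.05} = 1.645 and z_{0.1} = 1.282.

n = 29 per group

For two independent groups with equal n: n = 2·((z_{α} + z_β) / d)².
z_{α} + z_β = 1.645 + 1.282 = 2.927.
n = 2 × (2.927 / 0.78)² = 2 × 3.753² = 2 × 14.08 = 28.2.
Round up to the next whole participant.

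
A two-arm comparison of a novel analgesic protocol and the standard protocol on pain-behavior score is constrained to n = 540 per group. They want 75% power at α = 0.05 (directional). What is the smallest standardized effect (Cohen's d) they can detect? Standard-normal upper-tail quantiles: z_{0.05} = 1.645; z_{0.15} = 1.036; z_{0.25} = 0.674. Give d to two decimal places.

For two independent groups of n = 540 each: d_min = (z_{α} + z_β)·√(2/n).
z-sum = 1.645 + 0.674 = 2.319.
d_min = 2.319 × √(2/540) = 2.319 × 0.0609 = 0.141.

d_min ≈ 0.14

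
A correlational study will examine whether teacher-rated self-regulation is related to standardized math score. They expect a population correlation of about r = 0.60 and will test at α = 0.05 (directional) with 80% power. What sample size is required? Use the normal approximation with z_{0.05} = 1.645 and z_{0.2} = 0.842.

n = 16

Fisher's z: C = ½·ln((1+r)/(1−r)) = ½·ln(4.0000) = 0.6931.
n = ((z_{α} + z_β)/C)² + 3.
(1.645 + 0.842) / 0.6931 = 2.487 / 0.6931 = 3.588.
n = 3.588² + 3 = 12.88 + 3 = 15.9.
Round up.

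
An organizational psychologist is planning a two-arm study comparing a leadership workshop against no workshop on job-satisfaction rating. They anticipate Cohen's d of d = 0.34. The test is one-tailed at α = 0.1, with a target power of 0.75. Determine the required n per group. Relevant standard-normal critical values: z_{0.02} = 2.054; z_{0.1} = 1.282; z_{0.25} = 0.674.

For two independent groups with equal n: n = 2·((z_{α} + z_β) / d)².
z_{α} + z_β = 1.282 + 0.674 = 1.956.
n = 2 × (1.956 / 0.34)² = 2 × 5.753² = 2 × 33.10 = 66.2.
Round up to the next whole participant.

n = 67 per group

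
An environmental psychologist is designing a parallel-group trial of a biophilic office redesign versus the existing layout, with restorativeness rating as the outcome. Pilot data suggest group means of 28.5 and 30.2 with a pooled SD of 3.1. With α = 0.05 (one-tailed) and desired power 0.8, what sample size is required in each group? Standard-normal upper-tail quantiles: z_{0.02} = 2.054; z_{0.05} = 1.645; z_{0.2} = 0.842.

n = 42 per group

Cohen's d = |M₁ − M₂| / SD_pooled = |28.5 − 30.2| / 3.1 = 1.7 / 3.1 = 0.548.
For two independent groups with equal n: n = 2·((z_{α} + z_β) / d)².
z_{α} + z_β = 1.645 + 0.842 = 2.487.
n = 2 × (2.487 / 0.548)² = 2 × 4.538² = 2 × 20.60 = 41.2.
Round up to the next whole participant.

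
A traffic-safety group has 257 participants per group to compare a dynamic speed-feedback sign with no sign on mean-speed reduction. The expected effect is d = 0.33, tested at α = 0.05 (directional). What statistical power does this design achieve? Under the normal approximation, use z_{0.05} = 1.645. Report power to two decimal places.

power ≈ 0.98

For two equal groups, power = Φ(d·√(n/2) − z_{α}).
d·√(n/2) = 0.33 × √(257/2) = 0.33 × 11.336 = 3.741.
z_β = 3.741 − 1.645 = 2.096.
Power = Φ(2.096) = 0.982.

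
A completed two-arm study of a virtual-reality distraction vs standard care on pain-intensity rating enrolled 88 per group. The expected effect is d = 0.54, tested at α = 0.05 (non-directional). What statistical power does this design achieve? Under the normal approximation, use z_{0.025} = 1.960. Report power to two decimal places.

power ≈ 0.95

For two equal groups, power = Φ(d·√(n/2) − z_{α/2}).
d·√(n/2) = 0.54 × √(88/2) = 0.54 × 6.633 = 3.582.
z_β = 3.582 − 1.960 = 1.622.
Power = Φ(1.622) = 0.948.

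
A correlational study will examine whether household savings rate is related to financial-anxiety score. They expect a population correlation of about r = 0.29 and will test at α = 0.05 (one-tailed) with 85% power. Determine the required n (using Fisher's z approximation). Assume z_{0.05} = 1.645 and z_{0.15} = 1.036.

Fisher's z: C = ½·ln((1+r)/(1−r)) = ½·ln(1.8169) = 0.2986.
n = ((z_{α} + z_β)/C)² + 3.
(1.645 + 1.036) / 0.2986 = 2.681 / 0.2986 = 8.979.
n = 8.979² + 3 = 80.61 + 3 = 83.6.
Round up.

n = 84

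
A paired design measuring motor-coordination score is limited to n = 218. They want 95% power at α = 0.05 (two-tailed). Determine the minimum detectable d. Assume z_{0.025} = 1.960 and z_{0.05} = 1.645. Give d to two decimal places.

For a single sample (or paired design) of n = 218: d_min = (z_{α/2} + z_β)/√n.
z-sum = 1.960 + 1.645 = 3.605.
d_min = 3.605 / √218 = 3.605 / 14.765 = 0.244.

d_min ≈ 0.24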